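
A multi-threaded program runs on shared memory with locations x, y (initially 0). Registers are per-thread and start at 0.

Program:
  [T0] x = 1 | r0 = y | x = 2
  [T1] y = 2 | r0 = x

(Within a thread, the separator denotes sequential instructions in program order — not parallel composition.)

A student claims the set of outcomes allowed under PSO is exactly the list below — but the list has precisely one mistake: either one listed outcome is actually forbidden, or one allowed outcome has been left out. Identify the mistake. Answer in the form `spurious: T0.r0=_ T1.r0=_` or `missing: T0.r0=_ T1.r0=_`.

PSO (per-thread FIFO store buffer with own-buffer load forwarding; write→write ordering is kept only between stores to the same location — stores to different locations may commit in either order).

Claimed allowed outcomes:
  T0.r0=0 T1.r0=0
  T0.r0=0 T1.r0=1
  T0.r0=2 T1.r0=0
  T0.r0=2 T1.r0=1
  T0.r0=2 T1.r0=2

missing: T0.r0=0 T1.r0=2

outcome vector order: (T0.r0,T1.r0)
PSO: 6 outcomes — {(0,0), (0,1), (0,2), (2,0), (2,1), (2,2)}
PSO∖claimed = {(0,2)}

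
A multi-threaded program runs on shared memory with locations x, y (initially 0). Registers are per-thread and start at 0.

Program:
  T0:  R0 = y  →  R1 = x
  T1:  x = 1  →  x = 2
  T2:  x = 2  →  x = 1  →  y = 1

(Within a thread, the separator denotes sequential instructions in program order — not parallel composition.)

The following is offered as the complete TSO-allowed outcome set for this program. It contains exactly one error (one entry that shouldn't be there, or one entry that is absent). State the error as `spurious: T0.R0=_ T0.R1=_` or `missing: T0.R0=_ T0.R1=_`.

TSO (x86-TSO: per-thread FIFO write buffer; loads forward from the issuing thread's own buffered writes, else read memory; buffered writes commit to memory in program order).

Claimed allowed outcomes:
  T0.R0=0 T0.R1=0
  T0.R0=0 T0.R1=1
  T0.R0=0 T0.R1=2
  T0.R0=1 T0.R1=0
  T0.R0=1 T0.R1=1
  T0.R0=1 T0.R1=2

spurious: T0.R0=1 T0.R1=0

outcome vector order: (T0.R0,T0.R1)
under TSO → 0/0 0/1 0/2 1/1 1/2
claimed∖TSO = {1/0}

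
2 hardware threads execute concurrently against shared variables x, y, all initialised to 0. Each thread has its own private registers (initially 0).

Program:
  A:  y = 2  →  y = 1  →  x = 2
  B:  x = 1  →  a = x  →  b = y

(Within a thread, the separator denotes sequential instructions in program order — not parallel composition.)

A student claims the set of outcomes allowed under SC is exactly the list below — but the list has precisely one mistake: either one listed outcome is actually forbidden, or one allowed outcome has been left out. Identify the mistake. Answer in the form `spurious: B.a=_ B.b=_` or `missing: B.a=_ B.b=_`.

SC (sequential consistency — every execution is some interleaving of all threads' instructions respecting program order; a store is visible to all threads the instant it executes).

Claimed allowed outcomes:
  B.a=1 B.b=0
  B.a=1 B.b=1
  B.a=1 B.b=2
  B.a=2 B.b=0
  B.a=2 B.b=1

outcome vector order: (B.a,B.b)
under SC → (1,0); (1,1); (1,2); (2,1)
claimed∖SC = {(2,0)}

spurious: B.a=2 B.b=0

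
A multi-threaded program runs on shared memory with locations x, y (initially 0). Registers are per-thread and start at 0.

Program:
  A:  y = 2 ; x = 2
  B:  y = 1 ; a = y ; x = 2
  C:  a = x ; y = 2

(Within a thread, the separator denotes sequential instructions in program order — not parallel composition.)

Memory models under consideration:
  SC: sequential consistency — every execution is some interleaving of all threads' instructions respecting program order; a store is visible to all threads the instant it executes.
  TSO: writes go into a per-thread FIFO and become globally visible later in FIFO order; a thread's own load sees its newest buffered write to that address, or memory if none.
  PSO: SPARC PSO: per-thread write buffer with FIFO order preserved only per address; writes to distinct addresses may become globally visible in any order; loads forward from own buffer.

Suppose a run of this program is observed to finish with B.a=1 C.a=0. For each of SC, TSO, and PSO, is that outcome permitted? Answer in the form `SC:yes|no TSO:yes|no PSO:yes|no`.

outcome vector order: (B.a,C.a)
under SC → 10 12 20 22
under TSO → 10 12 20 22
under PSO → 10 12 20 22
target 10 ∈ {SC,TSO,PSO}

SC:yes TSO:yes PSO:yes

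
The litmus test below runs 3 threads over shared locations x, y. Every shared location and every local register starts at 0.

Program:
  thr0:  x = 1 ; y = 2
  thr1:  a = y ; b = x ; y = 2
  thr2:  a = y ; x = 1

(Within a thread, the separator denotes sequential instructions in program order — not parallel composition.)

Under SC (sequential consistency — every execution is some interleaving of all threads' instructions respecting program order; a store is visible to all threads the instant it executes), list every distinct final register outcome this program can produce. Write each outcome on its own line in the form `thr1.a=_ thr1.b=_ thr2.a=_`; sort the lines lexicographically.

outcome vector order: (thr1.a,thr1.b,thr2.a)
|SC outcomes| = 6

thr1.a=0 thr1.b=0 thr2.a=0
thr1.a=0 thr1.b=0 thr2.a=2
thr1.a=0 thr1.b=1 thr2.a=0
thr1.a=0 thr1.b=1 thr2.a=2
thr1.a=2 thr1.b=1 thr2.a=0
thr1.a=2 thr1.b=1 thr2.a=2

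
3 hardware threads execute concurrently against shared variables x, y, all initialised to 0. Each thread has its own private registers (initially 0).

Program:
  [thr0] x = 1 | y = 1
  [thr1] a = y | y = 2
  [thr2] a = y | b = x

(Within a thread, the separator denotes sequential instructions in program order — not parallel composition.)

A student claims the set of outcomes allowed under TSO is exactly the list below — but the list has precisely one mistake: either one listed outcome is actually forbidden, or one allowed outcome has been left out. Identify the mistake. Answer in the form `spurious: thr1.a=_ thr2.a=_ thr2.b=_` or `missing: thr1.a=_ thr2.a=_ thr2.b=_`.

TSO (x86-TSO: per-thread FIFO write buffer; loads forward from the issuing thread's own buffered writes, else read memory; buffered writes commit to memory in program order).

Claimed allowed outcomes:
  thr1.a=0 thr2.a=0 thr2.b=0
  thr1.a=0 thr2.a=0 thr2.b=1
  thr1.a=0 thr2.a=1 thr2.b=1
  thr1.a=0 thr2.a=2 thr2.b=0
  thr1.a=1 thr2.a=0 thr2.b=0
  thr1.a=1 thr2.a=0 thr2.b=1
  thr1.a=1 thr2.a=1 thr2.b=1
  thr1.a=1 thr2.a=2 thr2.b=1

missing: thr1.a=0 thr2.a=2 thr2.b=1

outcome vector order: (thr1.a,thr2.a,thr2.b)
TSO: 9 outcomes — {000 001 011 020 021 100 101 111 121}
TSO∖claimed = {021}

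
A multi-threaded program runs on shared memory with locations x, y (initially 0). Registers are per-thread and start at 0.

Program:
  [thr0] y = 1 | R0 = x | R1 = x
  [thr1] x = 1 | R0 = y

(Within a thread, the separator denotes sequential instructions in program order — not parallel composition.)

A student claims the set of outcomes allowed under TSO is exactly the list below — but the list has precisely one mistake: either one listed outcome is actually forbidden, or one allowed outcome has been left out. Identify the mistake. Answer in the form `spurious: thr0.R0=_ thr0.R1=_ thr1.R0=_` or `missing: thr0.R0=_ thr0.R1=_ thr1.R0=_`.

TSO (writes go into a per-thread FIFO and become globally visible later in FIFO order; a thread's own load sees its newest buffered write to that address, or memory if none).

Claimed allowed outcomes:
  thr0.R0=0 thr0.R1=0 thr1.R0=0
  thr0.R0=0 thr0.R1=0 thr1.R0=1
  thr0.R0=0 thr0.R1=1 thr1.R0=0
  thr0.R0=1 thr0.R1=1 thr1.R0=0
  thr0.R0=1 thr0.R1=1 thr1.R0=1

missing: thr0.R0=0 thr0.R1=1 thr1.R0=1

outcome vector order: (thr0.R0,thr0.R1,thr1.R0)
TSO (6): 0/0/0 0/0/1 0/1/0 0/1/1 1/1/0 1/1/1
TSO∖claimed = {0/1/1}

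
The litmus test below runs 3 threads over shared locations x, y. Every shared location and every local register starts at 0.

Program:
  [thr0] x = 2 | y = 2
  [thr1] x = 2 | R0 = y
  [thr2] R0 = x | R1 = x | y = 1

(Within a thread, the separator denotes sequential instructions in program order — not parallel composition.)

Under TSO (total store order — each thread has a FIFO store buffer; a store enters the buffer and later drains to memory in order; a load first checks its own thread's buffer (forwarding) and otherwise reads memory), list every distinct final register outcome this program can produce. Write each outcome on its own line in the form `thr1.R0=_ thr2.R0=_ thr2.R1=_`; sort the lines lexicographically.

thr1.R0=0 thr2.R0=0 thr2.R1=0
thr1.R0=0 thr2.R0=0 thr2.R1=2
thr1.R0=0 thr2.R0=2 thr2.R1=2
thr1.R0=1 thr2.R0=0 thr2.R1=0
thr1.R0=1 thr2.R0=0 thr2.R1=2
thr1.R0=1 thr2.R0=2 thr2.R1=2
thr1.R0=2 thr2.R0=0 thr2.R1=0
thr1.R0=2 thr2.R0=0 thr2.R1=2
thr1.R0=2 thr2.R0=2 thr2.R1=2

outcome vector order: (thr1.R0,thr2.R0,thr2.R1)
|TSO outcomes| = 9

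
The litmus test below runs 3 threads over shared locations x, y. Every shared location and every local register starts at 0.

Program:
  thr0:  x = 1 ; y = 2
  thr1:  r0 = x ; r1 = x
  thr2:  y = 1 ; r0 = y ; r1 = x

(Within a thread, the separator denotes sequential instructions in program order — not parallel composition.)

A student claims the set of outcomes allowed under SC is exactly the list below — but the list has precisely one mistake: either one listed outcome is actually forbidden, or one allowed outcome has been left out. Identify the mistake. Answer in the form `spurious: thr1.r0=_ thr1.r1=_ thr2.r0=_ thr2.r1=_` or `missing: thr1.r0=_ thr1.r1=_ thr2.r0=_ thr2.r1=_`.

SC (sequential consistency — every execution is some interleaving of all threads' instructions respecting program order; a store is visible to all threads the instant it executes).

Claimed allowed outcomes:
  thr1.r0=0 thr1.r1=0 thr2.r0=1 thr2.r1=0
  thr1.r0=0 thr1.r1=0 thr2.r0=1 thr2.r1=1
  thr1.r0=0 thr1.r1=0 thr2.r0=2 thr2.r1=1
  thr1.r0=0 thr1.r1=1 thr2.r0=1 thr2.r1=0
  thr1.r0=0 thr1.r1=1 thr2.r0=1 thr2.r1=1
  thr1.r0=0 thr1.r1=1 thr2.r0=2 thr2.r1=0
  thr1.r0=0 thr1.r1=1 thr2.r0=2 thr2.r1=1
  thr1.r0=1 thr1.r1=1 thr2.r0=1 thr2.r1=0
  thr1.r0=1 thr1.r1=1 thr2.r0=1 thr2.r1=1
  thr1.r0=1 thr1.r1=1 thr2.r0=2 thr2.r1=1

spurious: thr1.r0=0 thr1.r1=1 thr2.r0=2 thr2.r1=0

outcome vector order: (thr1.r0,thr1.r1,thr2.r0,thr2.r1)
[SC] allowed = {<0 0 1 0>, <0 0 1 1>, <0 0 2 1>, <0 1 1 0>, <0 1 1 1>, <0 1 2 1>, <1 1 1 0>, <1 1 1 1>, <1 1 2 1>}
claimed∖SC = {<0 1 2 0>}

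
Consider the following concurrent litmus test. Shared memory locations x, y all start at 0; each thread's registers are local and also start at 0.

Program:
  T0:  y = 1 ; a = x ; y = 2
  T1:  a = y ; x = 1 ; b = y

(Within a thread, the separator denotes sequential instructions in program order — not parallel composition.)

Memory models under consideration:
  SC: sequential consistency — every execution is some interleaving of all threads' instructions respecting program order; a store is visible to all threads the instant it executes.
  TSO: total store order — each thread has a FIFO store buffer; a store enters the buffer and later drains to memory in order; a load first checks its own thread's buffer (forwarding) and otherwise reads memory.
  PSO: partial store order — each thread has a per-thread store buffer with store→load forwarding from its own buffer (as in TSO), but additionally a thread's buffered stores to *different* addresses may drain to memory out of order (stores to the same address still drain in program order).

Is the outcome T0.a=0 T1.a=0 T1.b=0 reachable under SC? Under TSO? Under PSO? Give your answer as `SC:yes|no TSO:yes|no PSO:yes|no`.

outcome vector order: (T0.a,T1.a,T1.b)
[SC] allowed = {001; 002; 011; 012; 022; 100; 101; 102; 111; 112}
[TSO] allowed = {000; 001; 002; 011; 012; 022; 100; 101; 102; 111; 112}
[PSO] allowed = {000; 001; 002; 011; 012; 022; 100; 101; 102; 111; 112}
target 000 ∈ {TSO,PSO}

SC:no TSO:yes PSO:yes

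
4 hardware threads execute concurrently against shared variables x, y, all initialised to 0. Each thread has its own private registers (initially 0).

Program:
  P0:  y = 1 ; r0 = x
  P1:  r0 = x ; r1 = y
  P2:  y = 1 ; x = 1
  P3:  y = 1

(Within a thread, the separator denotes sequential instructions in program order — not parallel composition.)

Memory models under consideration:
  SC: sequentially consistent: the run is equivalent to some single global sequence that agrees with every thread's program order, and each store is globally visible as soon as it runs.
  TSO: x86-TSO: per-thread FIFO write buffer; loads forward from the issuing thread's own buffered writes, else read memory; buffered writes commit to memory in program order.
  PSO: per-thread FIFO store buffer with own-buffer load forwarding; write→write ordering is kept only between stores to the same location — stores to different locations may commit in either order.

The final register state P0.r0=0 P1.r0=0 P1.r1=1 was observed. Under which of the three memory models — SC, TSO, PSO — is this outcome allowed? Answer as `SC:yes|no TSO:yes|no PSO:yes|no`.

SC:yes TSO:yes PSO:yes

outcome vector order: (P0.r0,P1.r0,P1.r1)
SC (6): 0/0/0; 0/0/1; 0/1/1; 1/0/0; 1/0/1; 1/1/1
TSO (6): 0/0/0; 0/0/1; 0/1/1; 1/0/0; 1/0/1; 1/1/1
PSO (8): 0/0/0; 0/0/1; 0/1/0; 0/1/1; 1/0/0; 1/0/1; 1/1/0; 1/1/1
target 0/0/1 ∈ {SC,TSO,PSO}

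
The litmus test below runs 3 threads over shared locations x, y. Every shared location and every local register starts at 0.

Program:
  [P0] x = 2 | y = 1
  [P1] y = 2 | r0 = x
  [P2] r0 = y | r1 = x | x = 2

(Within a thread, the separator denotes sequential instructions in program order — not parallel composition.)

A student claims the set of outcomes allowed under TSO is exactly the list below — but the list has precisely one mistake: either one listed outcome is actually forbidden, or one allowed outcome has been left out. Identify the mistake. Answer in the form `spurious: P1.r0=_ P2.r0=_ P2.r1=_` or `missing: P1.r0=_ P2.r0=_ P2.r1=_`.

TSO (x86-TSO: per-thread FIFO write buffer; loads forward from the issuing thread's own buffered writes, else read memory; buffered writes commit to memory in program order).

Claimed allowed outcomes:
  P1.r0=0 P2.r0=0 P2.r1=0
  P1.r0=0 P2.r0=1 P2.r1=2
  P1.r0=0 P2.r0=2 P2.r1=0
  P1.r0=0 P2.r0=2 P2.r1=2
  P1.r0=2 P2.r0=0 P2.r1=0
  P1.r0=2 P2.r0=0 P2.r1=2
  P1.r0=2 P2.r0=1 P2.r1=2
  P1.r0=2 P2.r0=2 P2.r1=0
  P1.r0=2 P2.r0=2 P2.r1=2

missing: P1.r0=0 P2.r0=0 P2.r1=2

outcome vector order: (P1.r0,P2.r0,P2.r1)
TSO (10): 0/0/0 0/0/2 0/1/2 0/2/0 0/2/2 2/0/0 2/0/2 2/1/2 2/2/0 2/2/2
TSO∖claimed = {0/0/2}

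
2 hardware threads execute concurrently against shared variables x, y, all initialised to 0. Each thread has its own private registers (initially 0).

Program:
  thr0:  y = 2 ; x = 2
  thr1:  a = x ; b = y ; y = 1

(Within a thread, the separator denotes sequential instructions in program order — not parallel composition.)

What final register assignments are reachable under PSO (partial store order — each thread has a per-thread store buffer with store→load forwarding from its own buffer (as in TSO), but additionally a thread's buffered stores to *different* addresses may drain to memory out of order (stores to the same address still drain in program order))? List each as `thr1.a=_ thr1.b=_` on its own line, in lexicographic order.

thr1.a=0 thr1.b=0
thr1.a=0 thr1.b=2
thr1.a=2 thr1.b=0
thr1.a=2 thr1.b=2

outcome vector order: (thr1.a,thr1.b)
|PSO outcomes| = 4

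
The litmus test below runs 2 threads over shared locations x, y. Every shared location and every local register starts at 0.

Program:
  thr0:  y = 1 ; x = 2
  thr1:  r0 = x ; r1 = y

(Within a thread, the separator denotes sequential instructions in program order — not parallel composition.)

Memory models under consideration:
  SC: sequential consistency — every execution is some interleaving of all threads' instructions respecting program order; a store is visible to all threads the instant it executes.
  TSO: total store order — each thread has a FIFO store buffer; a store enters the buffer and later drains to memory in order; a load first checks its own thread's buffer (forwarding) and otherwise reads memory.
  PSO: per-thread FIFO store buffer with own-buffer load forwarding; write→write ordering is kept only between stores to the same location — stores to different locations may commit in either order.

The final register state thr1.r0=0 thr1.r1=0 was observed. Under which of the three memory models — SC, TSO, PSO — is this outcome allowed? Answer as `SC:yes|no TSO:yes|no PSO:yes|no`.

SC:yes TSO:yes PSO:yes

outcome vector order: (thr1.r0,thr1.r1)
SC (3): 0/0 0/1 2/1
TSO (3): 0/0 0/1 2/1
PSO (4): 0/0 0/1 2/0 2/1
target 0/0 ∈ {SC,TSO,PSO}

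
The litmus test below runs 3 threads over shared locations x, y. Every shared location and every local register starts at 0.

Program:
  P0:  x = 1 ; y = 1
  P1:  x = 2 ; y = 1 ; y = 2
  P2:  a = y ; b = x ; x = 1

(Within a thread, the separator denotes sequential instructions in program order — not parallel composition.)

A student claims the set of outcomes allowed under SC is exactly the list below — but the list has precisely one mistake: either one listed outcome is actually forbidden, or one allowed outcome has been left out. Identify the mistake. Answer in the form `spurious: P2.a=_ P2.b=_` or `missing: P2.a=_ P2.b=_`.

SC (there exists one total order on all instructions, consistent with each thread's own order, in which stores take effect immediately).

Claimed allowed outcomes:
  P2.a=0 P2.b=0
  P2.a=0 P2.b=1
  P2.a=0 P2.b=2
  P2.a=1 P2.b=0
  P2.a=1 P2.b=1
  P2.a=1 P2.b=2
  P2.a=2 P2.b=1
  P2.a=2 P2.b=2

spurious: P2.a=1 P2.b=0

outcome vector order: (P2.a,P2.b)
SC (7): 00 01 02 11 12 21 22
claimed∖SC = {10}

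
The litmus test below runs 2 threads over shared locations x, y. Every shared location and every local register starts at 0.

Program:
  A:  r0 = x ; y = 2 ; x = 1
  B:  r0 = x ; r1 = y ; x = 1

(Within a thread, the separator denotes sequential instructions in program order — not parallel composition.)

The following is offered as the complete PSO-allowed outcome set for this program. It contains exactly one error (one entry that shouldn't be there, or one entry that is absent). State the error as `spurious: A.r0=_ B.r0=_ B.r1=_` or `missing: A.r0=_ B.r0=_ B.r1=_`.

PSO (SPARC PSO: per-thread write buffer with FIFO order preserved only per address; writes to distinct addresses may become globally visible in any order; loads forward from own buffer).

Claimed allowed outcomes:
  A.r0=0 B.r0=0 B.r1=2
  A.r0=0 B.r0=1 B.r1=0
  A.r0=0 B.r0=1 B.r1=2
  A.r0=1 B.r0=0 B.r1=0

missing: A.r0=0 B.r0=0 B.r1=0

outcome vector order: (A.r0,B.r0,B.r1)
[PSO] allowed = {000, 002, 010, 012, 100}
PSO∖claimed = {000}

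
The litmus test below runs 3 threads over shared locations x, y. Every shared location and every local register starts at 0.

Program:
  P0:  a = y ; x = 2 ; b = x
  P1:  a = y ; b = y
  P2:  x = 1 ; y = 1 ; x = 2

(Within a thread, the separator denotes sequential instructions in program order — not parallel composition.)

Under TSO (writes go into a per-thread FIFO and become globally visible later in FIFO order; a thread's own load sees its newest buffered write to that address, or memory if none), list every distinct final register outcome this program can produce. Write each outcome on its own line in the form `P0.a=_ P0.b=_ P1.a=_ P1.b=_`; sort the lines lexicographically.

P0.a=0 P0.b=1 P1.a=0 P1.b=0
P0.a=0 P0.b=1 P1.a=0 P1.b=1
P0.a=0 P0.b=1 P1.a=1 P1.b=1
P0.a=0 P0.b=2 P1.a=0 P1.b=0
P0.a=0 P0.b=2 P1.a=0 P1.b=1
P0.a=0 P0.b=2 P1.a=1 P1.b=1
P0.a=1 P0.b=2 P1.a=0 P1.b=0
P0.a=1 P0.b=2 P1.a=0 P1.b=1
P0.a=1 P0.b=2 P1.a=1 P1.b=1

outcome vector order: (P0.a,P0.b,P1.a,P1.b)
|TSO outcomes| = 9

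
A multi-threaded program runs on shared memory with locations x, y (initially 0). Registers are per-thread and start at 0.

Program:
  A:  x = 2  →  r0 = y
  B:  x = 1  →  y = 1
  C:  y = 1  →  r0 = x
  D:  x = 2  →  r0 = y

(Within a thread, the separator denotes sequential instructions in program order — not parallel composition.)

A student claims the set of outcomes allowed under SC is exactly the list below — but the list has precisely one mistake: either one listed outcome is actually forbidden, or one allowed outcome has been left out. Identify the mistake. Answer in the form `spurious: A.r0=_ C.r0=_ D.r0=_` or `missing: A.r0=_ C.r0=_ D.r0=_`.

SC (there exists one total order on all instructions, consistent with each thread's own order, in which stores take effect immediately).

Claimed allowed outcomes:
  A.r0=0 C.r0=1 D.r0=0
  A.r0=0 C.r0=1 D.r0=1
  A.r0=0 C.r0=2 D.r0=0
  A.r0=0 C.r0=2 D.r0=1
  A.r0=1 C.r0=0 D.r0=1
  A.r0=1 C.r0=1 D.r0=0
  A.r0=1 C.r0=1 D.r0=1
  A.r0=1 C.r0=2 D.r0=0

missing: A.r0=1 C.r0=2 D.r0=1

outcome vector order: (A.r0,C.r0,D.r0)
under SC → (0,1,0); (0,1,1); (0,2,0); (0,2,1); (1,0,1); (1,1,0); (1,1,1); (1,2,0); (1,2,1)
SC∖claimed = {(1,2,1)}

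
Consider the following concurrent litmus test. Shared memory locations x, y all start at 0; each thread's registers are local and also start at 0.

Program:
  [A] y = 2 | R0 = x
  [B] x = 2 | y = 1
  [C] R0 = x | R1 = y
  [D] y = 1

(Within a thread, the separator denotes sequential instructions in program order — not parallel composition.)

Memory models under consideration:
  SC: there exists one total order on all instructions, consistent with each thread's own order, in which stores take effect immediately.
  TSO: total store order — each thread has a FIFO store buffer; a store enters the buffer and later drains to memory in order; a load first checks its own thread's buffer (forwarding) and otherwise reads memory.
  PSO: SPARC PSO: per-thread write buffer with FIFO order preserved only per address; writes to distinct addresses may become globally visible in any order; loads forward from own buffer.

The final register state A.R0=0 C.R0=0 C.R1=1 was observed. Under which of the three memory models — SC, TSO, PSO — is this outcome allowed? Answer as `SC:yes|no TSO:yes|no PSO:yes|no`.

SC:yes TSO:yes PSO:yes

outcome vector order: (A.R0,C.R0,C.R1)
SC (11): <0 0 0> <0 0 1> <0 0 2> <0 2 1> <0 2 2> <2 0 0> <2 0 1> <2 0 2> <2 2 0> <2 2 1> <2 2 2>
TSO (12): <0 0 0> <0 0 1> <0 0 2> <0 2 0> <0 2 1> <0 2 2> <2 0 0> <2 0 1> <2 0 2> <2 2 0> <2 2 1> <2 2 2>
PSO (12): <0 0 0> <0 0 1> <0 0 2> <0 2 0> <0 2 1> <0 2 2> <2 0 0> <2 0 1> <2 0 2> <2 2 0> <2 2 1> <2 2 2>
target <0 0 1> ∈ {SC,TSO,PSO}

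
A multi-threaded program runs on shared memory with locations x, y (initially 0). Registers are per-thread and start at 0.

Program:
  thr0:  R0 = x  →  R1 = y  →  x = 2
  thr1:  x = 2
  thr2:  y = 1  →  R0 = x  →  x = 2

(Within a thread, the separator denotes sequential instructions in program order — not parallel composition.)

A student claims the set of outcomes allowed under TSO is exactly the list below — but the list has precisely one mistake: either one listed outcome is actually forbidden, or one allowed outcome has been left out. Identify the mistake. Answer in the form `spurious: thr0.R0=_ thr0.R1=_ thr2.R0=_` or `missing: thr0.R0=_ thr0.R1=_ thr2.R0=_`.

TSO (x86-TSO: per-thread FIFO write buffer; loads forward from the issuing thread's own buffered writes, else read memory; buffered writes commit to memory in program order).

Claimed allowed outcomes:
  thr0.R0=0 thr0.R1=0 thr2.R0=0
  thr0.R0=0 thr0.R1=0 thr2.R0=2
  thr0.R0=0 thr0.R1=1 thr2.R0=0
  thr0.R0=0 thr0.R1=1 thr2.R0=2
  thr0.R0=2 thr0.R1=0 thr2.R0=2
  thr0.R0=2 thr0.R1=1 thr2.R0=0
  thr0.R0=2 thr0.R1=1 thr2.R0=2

missing: thr0.R0=2 thr0.R1=0 thr2.R0=0

outcome vector order: (thr0.R0,thr0.R1,thr2.R0)
[TSO] allowed = {0/0/0; 0/0/2; 0/1/0; 0/1/2; 2/0/0; 2/0/2; 2/1/0; 2/1/2}
TSO∖claimed = {2/0/0}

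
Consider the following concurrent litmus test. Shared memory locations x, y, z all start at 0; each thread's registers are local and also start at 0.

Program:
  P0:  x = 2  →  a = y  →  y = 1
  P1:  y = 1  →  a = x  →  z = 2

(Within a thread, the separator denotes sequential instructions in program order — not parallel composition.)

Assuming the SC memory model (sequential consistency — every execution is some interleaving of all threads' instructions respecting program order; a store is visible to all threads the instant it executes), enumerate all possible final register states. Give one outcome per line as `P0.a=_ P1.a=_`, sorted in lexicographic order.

outcome vector order: (P0.a,P1.a)
|SC outcomes| = 3

P0.a=0 P1.a=2
P0.a=1 P1.a=0
P0.a=1 P1.a=2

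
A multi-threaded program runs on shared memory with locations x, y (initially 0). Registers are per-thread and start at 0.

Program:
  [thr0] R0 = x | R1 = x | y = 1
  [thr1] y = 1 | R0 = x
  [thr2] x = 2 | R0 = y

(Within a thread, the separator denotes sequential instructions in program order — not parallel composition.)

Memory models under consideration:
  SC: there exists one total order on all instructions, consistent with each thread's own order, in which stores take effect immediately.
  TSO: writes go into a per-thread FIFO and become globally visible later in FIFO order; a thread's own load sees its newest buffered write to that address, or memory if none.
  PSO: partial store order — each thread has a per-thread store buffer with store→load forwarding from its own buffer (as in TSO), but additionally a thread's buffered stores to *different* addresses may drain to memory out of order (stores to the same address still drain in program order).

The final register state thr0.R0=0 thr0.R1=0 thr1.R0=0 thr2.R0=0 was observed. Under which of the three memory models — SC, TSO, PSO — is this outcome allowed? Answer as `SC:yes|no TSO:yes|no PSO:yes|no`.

SC:no TSO:yes PSO:yes

outcome vector order: (thr0.R0,thr0.R1,thr1.R0,thr2.R0)
under SC → 0/0/0/1, 0/0/2/0, 0/0/2/1, 0/2/0/1, 0/2/2/0, 0/2/2/1, 2/2/0/1, 2/2/2/0, 2/2/2/1
under TSO → 0/0/0/0, 0/0/0/1, 0/0/2/0, 0/0/2/1, 0/2/0/0, 0/2/0/1, 0/2/2/0, 0/2/2/1, 2/2/0/0, 2/2/0/1, 2/2/2/0, 2/2/2/1
under PSO → 0/0/0/0, 0/0/0/1, 0/0/2/0, 0/0/2/1, 0/2/0/0, 0/2/0/1, 0/2/2/0, 0/2/2/1, 2/2/0/0, 2/2/0/1, 2/2/2/0, 2/2/2/1
target 0/0/0/0 ∈ {TSO,PSO}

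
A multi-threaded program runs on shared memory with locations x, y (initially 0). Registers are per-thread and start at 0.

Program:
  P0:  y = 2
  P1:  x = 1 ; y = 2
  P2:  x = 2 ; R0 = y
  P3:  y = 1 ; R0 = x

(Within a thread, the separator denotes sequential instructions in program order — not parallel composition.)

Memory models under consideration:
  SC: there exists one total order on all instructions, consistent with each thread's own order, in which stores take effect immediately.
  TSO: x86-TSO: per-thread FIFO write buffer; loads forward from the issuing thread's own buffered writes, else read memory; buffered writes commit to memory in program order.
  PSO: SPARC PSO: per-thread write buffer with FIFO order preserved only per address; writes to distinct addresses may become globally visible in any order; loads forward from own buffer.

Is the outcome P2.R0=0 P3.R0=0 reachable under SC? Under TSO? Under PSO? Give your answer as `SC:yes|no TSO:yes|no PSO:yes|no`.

outcome vector order: (P2.R0,P3.R0)
SC: 8 outcomes — {(0,1) (0,2) (1,0) (1,1) (1,2) (2,0) (2,1) (2,2)}
TSO: 9 outcomes — {(0,0) (0,1) (0,2) (1,0) (1,1) (1,2) (2,0) (2,1) (2,2)}
PSO: 9 outcomes — {(0,0) (0,1) (0,2) (1,0) (1,1) (1,2) (2,0) (2,1) (2,2)}
target (0,0) ∈ {TSO,PSO}

SC:no TSO:yes PSO:yes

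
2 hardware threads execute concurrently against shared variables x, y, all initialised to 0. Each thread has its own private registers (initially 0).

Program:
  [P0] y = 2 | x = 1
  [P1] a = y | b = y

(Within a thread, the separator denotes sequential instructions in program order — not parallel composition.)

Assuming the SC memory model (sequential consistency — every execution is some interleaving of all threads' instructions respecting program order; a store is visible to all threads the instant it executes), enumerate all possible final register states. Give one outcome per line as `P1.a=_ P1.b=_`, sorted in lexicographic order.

P1.a=0 P1.b=0
P1.a=0 P1.b=2
P1.a=2 P1.b=2

outcome vector order: (P1.a,P1.b)
|SC outcomes| = 3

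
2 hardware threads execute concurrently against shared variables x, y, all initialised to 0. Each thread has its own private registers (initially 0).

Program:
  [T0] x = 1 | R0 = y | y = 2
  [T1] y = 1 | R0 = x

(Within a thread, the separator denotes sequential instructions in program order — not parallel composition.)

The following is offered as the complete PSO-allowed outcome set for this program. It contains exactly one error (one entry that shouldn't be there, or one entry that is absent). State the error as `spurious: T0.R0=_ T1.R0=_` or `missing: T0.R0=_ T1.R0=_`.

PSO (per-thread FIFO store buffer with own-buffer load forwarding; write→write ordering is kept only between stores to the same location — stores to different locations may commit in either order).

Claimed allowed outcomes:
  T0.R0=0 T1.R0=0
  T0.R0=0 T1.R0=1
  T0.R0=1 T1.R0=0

outcome vector order: (T0.R0,T1.R0)
PSO (4): 00, 01, 10, 11
PSO∖claimed = {11}

missing: T0.R0=1 T1.R0=1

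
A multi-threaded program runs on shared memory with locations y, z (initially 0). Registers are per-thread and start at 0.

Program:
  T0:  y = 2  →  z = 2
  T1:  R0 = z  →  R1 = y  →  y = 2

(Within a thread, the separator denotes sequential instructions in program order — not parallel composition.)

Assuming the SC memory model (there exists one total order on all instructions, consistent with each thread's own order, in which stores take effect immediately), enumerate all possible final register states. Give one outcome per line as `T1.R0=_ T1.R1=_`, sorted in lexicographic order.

T1.R0=0 T1.R1=0
T1.R0=0 T1.R1=2
T1.R0=2 T1.R1=2

outcome vector order: (T1.R0,T1.R1)
|SC outcomes| = 3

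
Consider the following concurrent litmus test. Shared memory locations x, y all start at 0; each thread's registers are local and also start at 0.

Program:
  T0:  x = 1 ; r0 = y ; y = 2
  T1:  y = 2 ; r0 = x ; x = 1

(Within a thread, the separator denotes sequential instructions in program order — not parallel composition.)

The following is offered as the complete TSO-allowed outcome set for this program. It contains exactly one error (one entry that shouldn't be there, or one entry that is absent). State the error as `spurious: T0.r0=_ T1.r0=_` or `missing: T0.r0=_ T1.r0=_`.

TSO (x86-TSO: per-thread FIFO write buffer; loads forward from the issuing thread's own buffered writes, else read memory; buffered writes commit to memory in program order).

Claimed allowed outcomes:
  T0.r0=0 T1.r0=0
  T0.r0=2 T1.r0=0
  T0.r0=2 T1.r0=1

outcome vector order: (T0.r0,T1.r0)
under TSO → 00; 01; 20; 21
TSO∖claimed = {01}

missing: T0.r0=0 T1.r0=1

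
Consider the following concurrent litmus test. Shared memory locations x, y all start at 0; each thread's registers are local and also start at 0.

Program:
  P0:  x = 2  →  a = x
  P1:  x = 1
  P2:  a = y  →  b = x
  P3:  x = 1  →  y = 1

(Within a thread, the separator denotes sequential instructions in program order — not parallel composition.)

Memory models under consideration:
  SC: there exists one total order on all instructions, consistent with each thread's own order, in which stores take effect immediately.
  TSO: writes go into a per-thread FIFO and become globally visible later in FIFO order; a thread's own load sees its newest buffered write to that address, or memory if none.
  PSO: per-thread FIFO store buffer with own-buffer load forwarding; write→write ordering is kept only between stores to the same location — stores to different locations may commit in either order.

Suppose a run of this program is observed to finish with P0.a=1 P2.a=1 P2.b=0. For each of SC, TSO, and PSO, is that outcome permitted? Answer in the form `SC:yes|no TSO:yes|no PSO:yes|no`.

SC:no TSO:no PSO:yes

outcome vector order: (P0.a,P2.a,P2.b)
SC (10): <1 0 0>, <1 0 1>, <1 0 2>, <1 1 1>, <1 1 2>, <2 0 0>, <2 0 1>, <2 0 2>, <2 1 1>, <2 1 2>
TSO (10): <1 0 0>, <1 0 1>, <1 0 2>, <1 1 1>, <1 1 2>, <2 0 0>, <2 0 1>, <2 0 2>, <2 1 1>, <2 1 2>
PSO (12): <1 0 0>, <1 0 1>, <1 0 2>, <1 1 0>, <1 1 1>, <1 1 2>, <2 0 0>, <2 0 1>, <2 0 2>, <2 1 0>, <2 1 1>, <2 1 2>
target <1 1 0> ∈ {PSO}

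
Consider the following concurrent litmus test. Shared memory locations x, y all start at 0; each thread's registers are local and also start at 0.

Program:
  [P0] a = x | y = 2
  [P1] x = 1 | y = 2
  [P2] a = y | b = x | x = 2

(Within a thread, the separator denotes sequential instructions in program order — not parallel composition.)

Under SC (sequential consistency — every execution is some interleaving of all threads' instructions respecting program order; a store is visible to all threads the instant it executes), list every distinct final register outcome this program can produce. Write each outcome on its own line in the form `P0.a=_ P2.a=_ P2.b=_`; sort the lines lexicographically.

outcome vector order: (P0.a,P2.a,P2.b)
|SC outcomes| = 10

P0.a=0 P2.a=0 P2.b=0
P0.a=0 P2.a=0 P2.b=1
P0.a=0 P2.a=2 P2.b=0
P0.a=0 P2.a=2 P2.b=1
P0.a=1 P2.a=0 P2.b=0
P0.a=1 P2.a=0 P2.b=1
P0.a=1 P2.a=2 P2.b=1
P0.a=2 P2.a=0 P2.b=0
P0.a=2 P2.a=0 P2.b=1
P0.a=2 P2.a=2 P2.b=1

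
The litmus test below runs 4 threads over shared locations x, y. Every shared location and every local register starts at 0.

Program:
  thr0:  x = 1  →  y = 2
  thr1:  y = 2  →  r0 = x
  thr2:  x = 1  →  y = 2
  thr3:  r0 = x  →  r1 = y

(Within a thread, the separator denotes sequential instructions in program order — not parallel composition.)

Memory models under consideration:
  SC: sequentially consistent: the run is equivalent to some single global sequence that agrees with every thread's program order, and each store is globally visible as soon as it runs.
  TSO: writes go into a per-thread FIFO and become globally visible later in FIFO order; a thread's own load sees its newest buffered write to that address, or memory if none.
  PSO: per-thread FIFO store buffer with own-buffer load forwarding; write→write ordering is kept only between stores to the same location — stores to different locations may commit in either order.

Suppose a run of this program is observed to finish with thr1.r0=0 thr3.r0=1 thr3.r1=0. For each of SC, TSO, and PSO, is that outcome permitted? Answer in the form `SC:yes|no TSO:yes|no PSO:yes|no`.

SC:no TSO:yes PSO:yes

outcome vector order: (thr1.r0,thr3.r0,thr3.r1)
SC (7): (0,0,0); (0,0,2); (0,1,2); (1,0,0); (1,0,2); (1,1,0); (1,1,2)
TSO (8): (0,0,0); (0,0,2); (0,1,0); (0,1,2); (1,0,0); (1,0,2); (1,1,0); (1,1,2)
PSO (8): (0,0,0); (0,0,2); (0,1,0); (0,1,2); (1,0,0); (1,0,2); (1,1,0); (1,1,2)
target (0,1,0) ∈ {TSO,PSO}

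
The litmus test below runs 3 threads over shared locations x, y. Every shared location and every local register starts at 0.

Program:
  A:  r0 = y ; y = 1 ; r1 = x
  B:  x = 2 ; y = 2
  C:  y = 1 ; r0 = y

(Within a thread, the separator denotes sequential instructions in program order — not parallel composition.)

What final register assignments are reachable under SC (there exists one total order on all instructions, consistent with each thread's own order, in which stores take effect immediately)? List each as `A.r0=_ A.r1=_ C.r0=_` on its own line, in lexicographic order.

outcome vector order: (A.r0,A.r1,C.r0)
|SC outcomes| = 10

A.r0=0 A.r1=0 C.r0=1
A.r0=0 A.r1=0 C.r0=2
A.r0=0 A.r1=2 C.r0=1
A.r0=0 A.r1=2 C.r0=2
A.r0=1 A.r1=0 C.r0=1
A.r0=1 A.r1=0 C.r0=2
A.r0=1 A.r1=2 C.r0=1
A.r0=1 A.r1=2 C.r0=2
A.r0=2 A.r1=2 C.r0=1
A.r0=2 A.r1=2 C.r0=2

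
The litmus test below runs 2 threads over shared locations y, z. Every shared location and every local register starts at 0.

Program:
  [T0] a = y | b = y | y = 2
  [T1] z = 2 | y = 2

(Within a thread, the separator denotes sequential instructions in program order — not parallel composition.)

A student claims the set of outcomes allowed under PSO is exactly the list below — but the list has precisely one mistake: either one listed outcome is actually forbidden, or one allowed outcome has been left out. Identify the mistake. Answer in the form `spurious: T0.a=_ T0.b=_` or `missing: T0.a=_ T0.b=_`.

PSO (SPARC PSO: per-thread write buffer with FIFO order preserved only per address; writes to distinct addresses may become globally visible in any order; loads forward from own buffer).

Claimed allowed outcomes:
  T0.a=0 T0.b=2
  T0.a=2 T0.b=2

outcome vector order: (T0.a,T0.b)
PSO: 3 outcomes — {00 02 22}
PSO∖claimed = {00}

missing: T0.a=0 T0.b=0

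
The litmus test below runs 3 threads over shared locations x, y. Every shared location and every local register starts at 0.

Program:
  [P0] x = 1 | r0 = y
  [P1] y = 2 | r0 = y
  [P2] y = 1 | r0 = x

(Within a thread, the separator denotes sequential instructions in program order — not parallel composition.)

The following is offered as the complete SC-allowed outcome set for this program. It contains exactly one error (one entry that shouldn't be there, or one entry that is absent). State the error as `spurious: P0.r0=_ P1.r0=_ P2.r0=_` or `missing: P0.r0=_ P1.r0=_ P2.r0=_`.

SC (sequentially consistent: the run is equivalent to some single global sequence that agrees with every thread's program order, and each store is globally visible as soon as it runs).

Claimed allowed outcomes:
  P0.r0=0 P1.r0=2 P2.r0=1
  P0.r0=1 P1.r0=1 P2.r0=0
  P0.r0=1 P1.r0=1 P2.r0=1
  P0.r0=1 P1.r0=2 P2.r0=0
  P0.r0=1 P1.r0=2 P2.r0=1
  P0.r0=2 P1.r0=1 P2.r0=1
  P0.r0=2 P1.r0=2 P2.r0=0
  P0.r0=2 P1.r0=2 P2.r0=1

missing: P0.r0=0 P1.r0=1 P2.r0=1

outcome vector order: (P0.r0,P1.r0,P2.r0)
SC: 9 outcomes — {0/1/1, 0/2/1, 1/1/0, 1/1/1, 1/2/0, 1/2/1, 2/1/1, 2/2/0, 2/2/1}
SC∖claimed = {0/1/1}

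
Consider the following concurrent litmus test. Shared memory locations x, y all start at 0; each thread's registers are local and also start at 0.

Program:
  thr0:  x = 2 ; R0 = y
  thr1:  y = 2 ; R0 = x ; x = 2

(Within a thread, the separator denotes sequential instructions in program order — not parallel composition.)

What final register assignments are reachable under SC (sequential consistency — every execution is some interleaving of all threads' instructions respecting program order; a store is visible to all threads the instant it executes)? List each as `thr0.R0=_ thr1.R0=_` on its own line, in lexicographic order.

thr0.R0=0 thr1.R0=2
thr0.R0=2 thr1.R0=0
thr0.R0=2 thr1.R0=2

outcome vector order: (thr0.R0,thr1.R0)
|SC outcomes| = 3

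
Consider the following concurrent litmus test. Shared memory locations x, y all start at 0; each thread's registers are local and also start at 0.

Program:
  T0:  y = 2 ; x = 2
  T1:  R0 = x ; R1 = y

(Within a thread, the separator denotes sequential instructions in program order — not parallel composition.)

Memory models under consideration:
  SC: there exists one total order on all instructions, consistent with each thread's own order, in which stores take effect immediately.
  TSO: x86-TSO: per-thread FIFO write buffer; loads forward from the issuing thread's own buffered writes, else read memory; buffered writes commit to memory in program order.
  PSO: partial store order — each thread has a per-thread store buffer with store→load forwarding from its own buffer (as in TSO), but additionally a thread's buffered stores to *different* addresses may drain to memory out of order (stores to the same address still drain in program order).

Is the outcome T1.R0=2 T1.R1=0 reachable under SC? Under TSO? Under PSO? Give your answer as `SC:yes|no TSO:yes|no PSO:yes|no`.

SC:no TSO:no PSO:yes

outcome vector order: (T1.R0,T1.R1)
[SC] allowed = {00 02 22}
[TSO] allowed = {00 02 22}
[PSO] allowed = {00 02 20 22}
target 20 ∈ {PSO}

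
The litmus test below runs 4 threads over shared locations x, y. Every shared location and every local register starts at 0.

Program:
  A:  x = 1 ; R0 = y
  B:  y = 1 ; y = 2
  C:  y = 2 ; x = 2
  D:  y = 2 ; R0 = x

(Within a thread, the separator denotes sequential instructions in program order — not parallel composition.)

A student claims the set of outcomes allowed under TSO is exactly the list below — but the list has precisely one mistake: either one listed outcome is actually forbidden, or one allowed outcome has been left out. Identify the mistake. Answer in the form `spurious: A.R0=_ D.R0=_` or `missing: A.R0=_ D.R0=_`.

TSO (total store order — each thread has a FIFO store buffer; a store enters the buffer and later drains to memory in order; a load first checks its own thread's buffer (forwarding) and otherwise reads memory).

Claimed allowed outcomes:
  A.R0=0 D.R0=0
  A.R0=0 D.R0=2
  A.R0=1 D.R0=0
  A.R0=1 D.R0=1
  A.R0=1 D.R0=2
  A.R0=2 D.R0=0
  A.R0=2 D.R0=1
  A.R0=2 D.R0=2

outcome vector order: (A.R0,D.R0)
[TSO] allowed = {<0 0>; <0 1>; <0 2>; <1 0>; <1 1>; <1 2>; <2 0>; <2 1>; <2 2>}
TSO∖claimed = {<0 1>}

missing: A.R0=0 D.R0=1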